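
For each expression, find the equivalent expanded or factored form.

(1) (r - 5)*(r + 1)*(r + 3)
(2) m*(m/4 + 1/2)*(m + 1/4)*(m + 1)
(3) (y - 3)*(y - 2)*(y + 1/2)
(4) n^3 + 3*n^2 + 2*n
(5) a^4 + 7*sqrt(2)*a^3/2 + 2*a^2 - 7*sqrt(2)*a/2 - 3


(1) = r^3 - r^2 - 17*r - 15
(2) = m^4/4 + 13*m^3/16 + 11*m^2/16 + m/8
(3) = y^3 - 9*y^2/2 + 7*y/2 + 3
(4) = n*(n + 1)*(n + 2)
(5) = (a - 1)*(a + 3*sqrt(2))*(sqrt(2)*a/2 + sqrt(2)/2)*(sqrt(2)*a + 1)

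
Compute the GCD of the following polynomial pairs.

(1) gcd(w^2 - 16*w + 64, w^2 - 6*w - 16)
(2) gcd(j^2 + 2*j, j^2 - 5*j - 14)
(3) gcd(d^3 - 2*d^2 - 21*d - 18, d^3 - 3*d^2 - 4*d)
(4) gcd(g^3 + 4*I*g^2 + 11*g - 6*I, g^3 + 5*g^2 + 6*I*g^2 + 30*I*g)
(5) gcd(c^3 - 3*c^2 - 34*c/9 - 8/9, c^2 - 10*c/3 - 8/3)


(1) = w - 8
(2) = gcd(j*(j + 2), (j - 7)*(j + 2)) = j + 2
(3) = gcd((d - 6)*(d + 1)*(d + 3), d*(d - 4)*(d + 1)) = d + 1
(4) = g + 6*I
(5) = gcd((c - 4)*(c + 1/3)*(c + 2/3), (c - 4)*(c + 2/3)) = c^2 - 10*c/3 - 8/3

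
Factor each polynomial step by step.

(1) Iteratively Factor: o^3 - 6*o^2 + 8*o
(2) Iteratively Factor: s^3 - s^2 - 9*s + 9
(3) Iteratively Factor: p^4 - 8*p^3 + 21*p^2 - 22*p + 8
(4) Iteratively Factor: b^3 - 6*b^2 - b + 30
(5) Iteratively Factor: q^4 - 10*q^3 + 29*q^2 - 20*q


(1) = (o)*(o^2 - 6*o + 8) = o*(o - 2)*(o - 4)
(2) = (s + 3)*(s^2 - 4*s + 3) = (s - 3)*(s + 3)*(s - 1)
(3) = (p - 1)*(p^3 - 7*p^2 + 14*p - 8) = (p - 1)^2*(p^2 - 6*p + 8) = (p - 2)*(p - 1)^2*(p - 4)
(4) = (b + 2)*(b^2 - 8*b + 15) = (b - 5)*(b + 2)*(b - 3)
(5) = (q - 4)*(q^3 - 6*q^2 + 5*q) = q*(q - 4)*(q^2 - 6*q + 5) = q*(q - 4)*(q - 1)*(q - 5)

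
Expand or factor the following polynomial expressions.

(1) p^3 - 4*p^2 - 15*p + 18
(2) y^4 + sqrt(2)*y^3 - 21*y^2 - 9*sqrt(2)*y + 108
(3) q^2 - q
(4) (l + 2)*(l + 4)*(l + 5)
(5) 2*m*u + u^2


(1) = (p - 6)*(p - 1)*(p + 3)
(2) = (y - 3)*(y + 3)*(y - 2*sqrt(2))*(y + 3*sqrt(2))
(3) = q*(q - 1)
(4) = l^3 + 11*l^2 + 38*l + 40
(5) = u*(2*m + u)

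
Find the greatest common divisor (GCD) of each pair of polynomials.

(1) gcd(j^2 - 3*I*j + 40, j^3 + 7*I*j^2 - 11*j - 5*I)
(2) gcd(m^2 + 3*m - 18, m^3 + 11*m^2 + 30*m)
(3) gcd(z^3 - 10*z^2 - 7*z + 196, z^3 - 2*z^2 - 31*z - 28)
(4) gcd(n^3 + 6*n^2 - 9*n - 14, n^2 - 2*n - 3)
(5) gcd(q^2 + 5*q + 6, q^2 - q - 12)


(1) = j + 5*I
(2) = gcd((m - 3)*(m + 6), m*(m + 5)*(m + 6)) = m + 6
(3) = gcd((z - 7)^2*(z + 4), (z - 7)*(z + 1)*(z + 4)) = z^2 - 3*z - 28
(4) = n + 1
(5) = gcd((q + 2)*(q + 3), (q - 4)*(q + 3)) = q + 3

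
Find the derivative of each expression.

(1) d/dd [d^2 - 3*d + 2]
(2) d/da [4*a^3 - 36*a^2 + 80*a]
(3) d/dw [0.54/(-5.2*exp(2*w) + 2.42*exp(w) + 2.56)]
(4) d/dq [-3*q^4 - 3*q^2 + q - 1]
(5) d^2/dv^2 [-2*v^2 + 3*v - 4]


(1) = 2*d - 3
(2) = 12*a^2 - 72*a + 80
(3) = (5.616*exp(w) - 1.3068)*exp(w)/(-5.2*exp(2*w) + 2.42*exp(w) + 2.56)^2
(4) = -12*q^3 - 6*q + 1
(5) = -4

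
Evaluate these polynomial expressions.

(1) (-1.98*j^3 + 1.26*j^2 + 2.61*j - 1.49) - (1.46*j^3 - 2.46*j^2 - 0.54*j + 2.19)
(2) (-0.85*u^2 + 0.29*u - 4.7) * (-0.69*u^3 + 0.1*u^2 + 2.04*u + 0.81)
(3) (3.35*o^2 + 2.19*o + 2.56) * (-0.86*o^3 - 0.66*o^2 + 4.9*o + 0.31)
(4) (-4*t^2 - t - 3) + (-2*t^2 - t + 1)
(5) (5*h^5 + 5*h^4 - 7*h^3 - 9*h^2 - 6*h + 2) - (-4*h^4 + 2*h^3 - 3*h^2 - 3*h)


(1) = -3.44*j^3 + 3.72*j^2 + 3.15*j - 3.68
(2) = 0.5865*u^5 - 0.2851*u^4 + 1.538*u^3 - 0.5669*u^2 - 9.3531*u - 3.807
(3) = -2.881*o^5 - 4.0944*o^4 + 12.768*o^3 + 10.0799*o^2 + 13.2229*o + 0.7936
(4) = -6*t^2 - 2*t - 2
(5) = 5*h^5 + 9*h^4 - 9*h^3 - 6*h^2 - 3*h + 2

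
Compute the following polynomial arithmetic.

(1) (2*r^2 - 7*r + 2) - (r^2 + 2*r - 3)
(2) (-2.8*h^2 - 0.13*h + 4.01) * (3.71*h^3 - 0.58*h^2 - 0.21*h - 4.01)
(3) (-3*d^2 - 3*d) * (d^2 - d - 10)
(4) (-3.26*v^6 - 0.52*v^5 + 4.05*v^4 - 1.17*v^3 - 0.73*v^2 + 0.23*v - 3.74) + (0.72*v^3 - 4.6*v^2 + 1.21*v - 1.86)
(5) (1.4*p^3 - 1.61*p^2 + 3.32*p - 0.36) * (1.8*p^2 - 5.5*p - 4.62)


(1) = r^2 - 9*r + 5
(2) = -10.388*h^5 + 1.1417*h^4 + 15.5405*h^3 + 8.9295*h^2 - 0.3208*h - 16.0801
(3) = -3*d^4 + 33*d^2 + 30*d
(4) = -3.26*v^6 - 0.52*v^5 + 4.05*v^4 - 0.45*v^3 - 5.33*v^2 + 1.44*v - 5.6
(5) = 2.52*p^5 - 10.598*p^4 + 8.363*p^3 - 11.4698*p^2 - 13.3584*p + 1.6632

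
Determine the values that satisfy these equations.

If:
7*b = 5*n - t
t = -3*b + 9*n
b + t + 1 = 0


Then:
b = 1/11
n = -1/11
t = -12/11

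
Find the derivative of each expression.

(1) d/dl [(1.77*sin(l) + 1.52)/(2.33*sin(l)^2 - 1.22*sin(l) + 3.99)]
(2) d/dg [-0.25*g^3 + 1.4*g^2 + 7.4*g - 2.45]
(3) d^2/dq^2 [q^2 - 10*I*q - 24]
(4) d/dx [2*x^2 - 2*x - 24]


(1) = (-4.1241*sin(l)^2 - 7.0832*sin(l) + 8.9167)*cos(l)/(5.4289*sin(l)^4 - 5.6852*sin(l)^3 + 20.0818*sin(l)^2 - 9.7356*sin(l) + 15.9201)
(2) = -0.75*g^2 + 2.8*g + 7.4
(3) = 2
(4) = 4*x - 2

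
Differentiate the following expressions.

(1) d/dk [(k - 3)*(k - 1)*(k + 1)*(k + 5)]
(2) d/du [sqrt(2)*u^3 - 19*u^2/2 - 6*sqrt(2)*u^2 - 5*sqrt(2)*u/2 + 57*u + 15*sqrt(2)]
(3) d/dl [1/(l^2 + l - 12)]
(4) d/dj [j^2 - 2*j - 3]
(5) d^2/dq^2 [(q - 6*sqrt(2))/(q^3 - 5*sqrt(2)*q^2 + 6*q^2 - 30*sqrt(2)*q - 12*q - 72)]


(1) = 4*k^3 + 6*k^2 - 32*k - 2
(2) = 3*sqrt(2)*u^2 - 19*u - 12*sqrt(2)*u - 5*sqrt(2)/2 + 57
(3) = (-2*l - 1)/(l^2 + l - 12)^2
(4) = 2*j - 2
(5) = 2*(-(q - 6*sqrt(2))*(-3*q^2 - 12*q + 10*sqrt(2)*q + 12 + 30*sqrt(2))^2 + (-3*q^2 - 12*q + 10*sqrt(2)*q - (q - 6*sqrt(2))*(3*q - 5*sqrt(2) + 6) + 12 + 30*sqrt(2))*(-q^3 - 6*q^2 + 5*sqrt(2)*q^2 + 12*q + 30*sqrt(2)*q + 72))/(-q^3 - 6*q^2 + 5*sqrt(2)*q^2 + 12*q + 30*sqrt(2)*q + 72)^3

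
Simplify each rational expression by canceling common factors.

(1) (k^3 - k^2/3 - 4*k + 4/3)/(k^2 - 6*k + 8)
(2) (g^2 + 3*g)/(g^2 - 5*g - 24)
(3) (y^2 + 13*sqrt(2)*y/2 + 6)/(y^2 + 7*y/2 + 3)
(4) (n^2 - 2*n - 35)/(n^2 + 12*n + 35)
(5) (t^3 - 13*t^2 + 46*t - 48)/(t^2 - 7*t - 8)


(1) = (3*k^2 + 5*k - 2)/(3*k - 12)
(2) = g/(g - 8)
(3) = (4*y^2 + 26*sqrt(2)*y + 24)/(4*y^2 + 14*y + 12)
(4) = (n - 7)/(n + 7)
(5) = (t^2 - 5*t + 6)/(t + 1)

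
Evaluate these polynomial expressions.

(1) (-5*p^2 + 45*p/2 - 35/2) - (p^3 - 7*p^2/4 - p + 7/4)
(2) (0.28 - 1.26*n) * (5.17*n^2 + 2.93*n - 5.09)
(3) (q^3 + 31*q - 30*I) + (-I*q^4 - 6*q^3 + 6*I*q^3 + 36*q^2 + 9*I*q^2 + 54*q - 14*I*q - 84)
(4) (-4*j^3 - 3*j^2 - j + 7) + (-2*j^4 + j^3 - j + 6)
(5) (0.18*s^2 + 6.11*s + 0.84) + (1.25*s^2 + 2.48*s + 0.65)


(1) = -p^3 - 13*p^2/4 + 47*p/2 - 77/4
(2) = -6.5142*n^3 - 2.2442*n^2 + 7.2338*n - 1.4252
(3) = -I*q^4 - 5*q^3 + 6*I*q^3 + 36*q^2 + 9*I*q^2 + 85*q - 14*I*q - 84 - 30*I
(4) = -2*j^4 - 3*j^3 - 3*j^2 - 2*j + 13
(5) = 1.43*s^2 + 8.59*s + 1.49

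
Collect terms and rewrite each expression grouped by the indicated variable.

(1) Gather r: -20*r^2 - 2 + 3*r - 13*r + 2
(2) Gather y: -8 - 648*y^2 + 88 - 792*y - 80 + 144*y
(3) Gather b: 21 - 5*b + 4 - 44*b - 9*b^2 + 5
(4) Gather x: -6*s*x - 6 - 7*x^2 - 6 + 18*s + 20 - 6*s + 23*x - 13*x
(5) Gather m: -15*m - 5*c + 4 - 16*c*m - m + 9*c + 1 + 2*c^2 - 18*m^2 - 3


(1) = -20*r^2 - 10*r
(2) = -648*y^2 - 648*y
(3) = -9*b^2 - 49*b + 30
(4) = 12*s - 7*x^2 + x*(10 - 6*s) + 8
(5) = 2*c^2 + 4*c - 18*m^2 + m*(-16*c - 16) + 2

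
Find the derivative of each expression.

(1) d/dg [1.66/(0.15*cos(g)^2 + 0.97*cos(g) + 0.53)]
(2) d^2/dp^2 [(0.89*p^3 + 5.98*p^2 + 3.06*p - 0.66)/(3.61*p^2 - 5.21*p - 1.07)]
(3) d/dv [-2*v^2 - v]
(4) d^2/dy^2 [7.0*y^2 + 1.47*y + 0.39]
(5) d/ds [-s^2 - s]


(1) = (0.498*cos(g) + 1.6102)*sin(g)/(0.15*cos(g)^2 + 0.97*cos(g) + 0.53)^2
(2) = (359.893432*p^3 + 116.755458*p^2 + 151.513014*p - 61.353136)/(47.045881*p^6 - 203.691723*p^5 + 252.137562*p^4 - 20.672759*p^3 - 74.733294*p^2 - 17.894787*p - 1.225043)
(3) = -4*v - 1
(4) = 14.0000000000000
(5) = -2*s - 1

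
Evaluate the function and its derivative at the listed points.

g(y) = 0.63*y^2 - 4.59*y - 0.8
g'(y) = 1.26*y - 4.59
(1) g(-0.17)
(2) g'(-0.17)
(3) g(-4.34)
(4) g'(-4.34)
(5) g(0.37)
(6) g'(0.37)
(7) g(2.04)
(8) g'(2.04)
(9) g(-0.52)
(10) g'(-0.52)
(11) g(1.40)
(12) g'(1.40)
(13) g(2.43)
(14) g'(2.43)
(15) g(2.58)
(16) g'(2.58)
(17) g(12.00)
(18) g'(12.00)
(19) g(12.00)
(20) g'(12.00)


(1) = -0.00
(2) = -4.80
(3) = 30.99
(4) = -10.06
(5) = -2.41
(6) = -4.12
(7) = -7.54
(8) = -2.02
(9) = 1.76
(10) = -5.25
(11) = -5.99
(12) = -2.83
(13) = -8.23
(14) = -1.53
(15) = -8.45
(16) = -1.34
(17) = 34.84
(18) = 10.53
(19) = 34.84
(20) = 10.53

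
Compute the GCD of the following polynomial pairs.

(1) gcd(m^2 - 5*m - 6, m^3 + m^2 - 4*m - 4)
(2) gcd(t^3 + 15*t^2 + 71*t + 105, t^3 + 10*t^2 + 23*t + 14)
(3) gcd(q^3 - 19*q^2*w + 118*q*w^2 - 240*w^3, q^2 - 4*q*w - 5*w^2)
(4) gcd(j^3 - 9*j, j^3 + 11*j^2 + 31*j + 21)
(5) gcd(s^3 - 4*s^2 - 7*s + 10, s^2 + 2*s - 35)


(1) = gcd((m - 6)*(m + 1), (m - 2)*(m + 1)*(m + 2)) = m + 1
(2) = gcd((t + 3)*(t + 5)*(t + 7), (t + 1)*(t + 2)*(t + 7)) = t + 7
(3) = gcd((q - 8*w)*(q - 6*w)*(q - 5*w), (q - 5*w)*(q + w)) = q - 5*w
(4) = j + 3
(5) = s - 5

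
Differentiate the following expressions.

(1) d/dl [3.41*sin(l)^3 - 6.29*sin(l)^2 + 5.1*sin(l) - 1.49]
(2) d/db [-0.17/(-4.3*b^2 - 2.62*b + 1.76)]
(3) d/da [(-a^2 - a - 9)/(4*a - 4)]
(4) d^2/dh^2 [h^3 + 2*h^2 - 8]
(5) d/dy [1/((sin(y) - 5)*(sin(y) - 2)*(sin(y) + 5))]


(1) = (10.23*sin(l)^2 - 12.58*sin(l) + 5.1)*cos(l)
(2) = (-1.462*b - 0.4454)/(4.3*b^2 + 2.62*b - 1.76)^2
(3) = (-a^2 + 2*a + 10)/(4*(a^2 - 2*a + 1))
(4) = 6*h + 4
(5) = (-3*sin(y)^2 + 4*sin(y) + 25)*cos(y)/((sin(y) - 5)^2*(sin(y) - 2)^2*(sin(y) + 5)^2)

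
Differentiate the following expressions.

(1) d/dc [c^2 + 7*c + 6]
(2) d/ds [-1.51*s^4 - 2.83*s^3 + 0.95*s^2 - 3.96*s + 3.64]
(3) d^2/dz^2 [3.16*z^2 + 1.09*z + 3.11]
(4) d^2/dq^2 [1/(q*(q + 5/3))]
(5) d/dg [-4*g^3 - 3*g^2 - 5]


(1) = 2*c + 7
(2) = -6.04*s^3 - 8.49*s^2 + 1.9*s - 3.96
(3) = 6.32000000000000
(4) = 6*(27*q^2 + 45*q + 25)/(q^3*(27*q^3 + 135*q^2 + 225*q + 125))
(5) = 6*g*(-2*g - 1)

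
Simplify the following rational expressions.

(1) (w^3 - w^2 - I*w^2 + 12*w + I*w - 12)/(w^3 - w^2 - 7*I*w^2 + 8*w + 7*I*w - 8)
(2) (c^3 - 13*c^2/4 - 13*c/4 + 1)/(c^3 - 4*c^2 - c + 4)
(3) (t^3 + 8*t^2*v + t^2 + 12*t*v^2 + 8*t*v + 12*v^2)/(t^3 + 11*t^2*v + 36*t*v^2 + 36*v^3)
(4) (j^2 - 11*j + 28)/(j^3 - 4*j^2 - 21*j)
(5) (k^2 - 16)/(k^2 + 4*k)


(1) = (w^2 - I*w + 12)/(w^2 - 7*I*w + 8)
(2) = (4*c - 1)/(4*c - 4)
(3) = (t + 1)/(t + 3*v)
(4) = (j - 4)/(j^2 + 3*j)
(5) = (k - 4)/k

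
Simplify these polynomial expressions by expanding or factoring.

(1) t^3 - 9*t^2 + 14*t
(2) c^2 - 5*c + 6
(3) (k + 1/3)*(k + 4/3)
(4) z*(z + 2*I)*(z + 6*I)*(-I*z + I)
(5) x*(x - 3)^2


(1) = t*(t - 7)*(t - 2)
(2) = (c - 3)*(c - 2)
(3) = k^2 + 5*k/3 + 4/9
(4) = -I*z^4 + 8*z^3 + I*z^3 - 8*z^2 + 12*I*z^2 - 12*I*z
(5) = x^3 - 6*x^2 + 9*x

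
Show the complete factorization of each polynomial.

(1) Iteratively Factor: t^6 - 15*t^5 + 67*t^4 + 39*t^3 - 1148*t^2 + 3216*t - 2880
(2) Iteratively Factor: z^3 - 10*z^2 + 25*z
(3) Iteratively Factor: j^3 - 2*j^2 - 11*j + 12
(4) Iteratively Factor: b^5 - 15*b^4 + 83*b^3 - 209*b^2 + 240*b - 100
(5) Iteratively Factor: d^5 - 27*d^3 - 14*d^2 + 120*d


(1) = (t - 4)*(t^5 - 11*t^4 + 23*t^3 + 131*t^2 - 624*t + 720) = (t - 4)*(t + 4)*(t^4 - 15*t^3 + 83*t^2 - 201*t + 180) = (t - 5)*(t - 4)*(t + 4)*(t^3 - 10*t^2 + 33*t - 36) = (t - 5)*(t - 4)*(t - 3)*(t + 4)*(t^2 - 7*t + 12) = (t - 5)*(t - 4)*(t - 3)^2*(t + 4)*(t - 4)
(2) = (z)*(z^2 - 10*z + 25) = z*(z - 5)*(z - 5)
(3) = (j - 1)*(j^2 - j - 12) = (j - 1)*(j + 3)*(j - 4)
(4) = (b - 5)*(b^4 - 10*b^3 + 33*b^2 - 44*b + 20) = (b - 5)^2*(b^3 - 5*b^2 + 8*b - 4) = (b - 5)^2*(b - 2)*(b^2 - 3*b + 2) = (b - 5)^2*(b - 2)^2*(b - 1)
(5) = (d)*(d^4 - 27*d^2 - 14*d + 120) = d*(d + 4)*(d^3 - 4*d^2 - 11*d + 30) = d*(d - 2)*(d + 4)*(d^2 - 2*d - 15) = d*(d - 2)*(d + 3)*(d + 4)*(d - 5)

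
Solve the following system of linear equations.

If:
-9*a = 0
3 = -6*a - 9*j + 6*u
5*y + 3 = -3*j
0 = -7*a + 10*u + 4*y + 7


Then:
a = 0
j = -16/21
u = -9/14
y = -1/7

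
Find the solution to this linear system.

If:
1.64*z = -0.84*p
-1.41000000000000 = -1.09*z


Then:
p = -2.53
z = 1.29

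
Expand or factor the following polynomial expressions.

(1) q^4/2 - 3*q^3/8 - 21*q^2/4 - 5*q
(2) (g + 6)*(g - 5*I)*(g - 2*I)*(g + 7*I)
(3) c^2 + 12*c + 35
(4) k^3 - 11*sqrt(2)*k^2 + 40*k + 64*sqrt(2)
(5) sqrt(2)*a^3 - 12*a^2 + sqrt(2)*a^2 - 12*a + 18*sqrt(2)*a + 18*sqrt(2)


(1) = q*(q/2 + 1)*(q - 4)*(q + 5/4)
(2) = g^4 + 6*g^3 + 39*g^2 + 234*g - 70*I*g - 420*I
(3) = (c + 5)*(c + 7)
(4) = (k - 8*sqrt(2))*(k - 4*sqrt(2))*(k + sqrt(2))
(5) = (a - 3*sqrt(2))^2*(sqrt(2)*a + sqrt(2))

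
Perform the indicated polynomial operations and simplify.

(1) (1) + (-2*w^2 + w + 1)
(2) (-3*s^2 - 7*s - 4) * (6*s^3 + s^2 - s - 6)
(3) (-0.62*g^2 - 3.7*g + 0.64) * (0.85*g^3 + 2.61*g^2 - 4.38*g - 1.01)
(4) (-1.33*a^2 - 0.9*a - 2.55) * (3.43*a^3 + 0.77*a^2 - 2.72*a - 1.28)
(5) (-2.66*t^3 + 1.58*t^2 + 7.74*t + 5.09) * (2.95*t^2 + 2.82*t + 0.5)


(1) = -2*w^2 + w + 2
(2) = -18*s^5 - 45*s^4 - 28*s^3 + 21*s^2 + 46*s + 24
(3) = -0.527*g^5 - 4.7632*g^4 - 6.3974*g^3 + 18.5026*g^2 + 0.9338*g - 0.6464
(4) = -4.5619*a^5 - 4.1111*a^4 - 5.8219*a^3 + 2.1869*a^2 + 8.088*a + 3.264
(5) = -7.847*t^5 - 2.8402*t^4 + 25.9586*t^3 + 37.6323*t^2 + 18.2238*t + 2.545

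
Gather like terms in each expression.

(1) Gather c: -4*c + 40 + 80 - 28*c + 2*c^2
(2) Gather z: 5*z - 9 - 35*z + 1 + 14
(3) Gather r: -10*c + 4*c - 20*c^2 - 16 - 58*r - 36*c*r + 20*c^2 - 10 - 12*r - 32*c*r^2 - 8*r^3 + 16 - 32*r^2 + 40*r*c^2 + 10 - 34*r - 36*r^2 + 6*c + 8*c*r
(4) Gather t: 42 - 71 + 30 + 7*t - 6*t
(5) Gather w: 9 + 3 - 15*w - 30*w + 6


(1) = 2*c^2 - 32*c + 120
(2) = 6 - 30*z
(3) = -8*r^3 + r^2*(-32*c - 68) + r*(40*c^2 - 28*c - 104)
(4) = t + 1
(5) = 18 - 45*w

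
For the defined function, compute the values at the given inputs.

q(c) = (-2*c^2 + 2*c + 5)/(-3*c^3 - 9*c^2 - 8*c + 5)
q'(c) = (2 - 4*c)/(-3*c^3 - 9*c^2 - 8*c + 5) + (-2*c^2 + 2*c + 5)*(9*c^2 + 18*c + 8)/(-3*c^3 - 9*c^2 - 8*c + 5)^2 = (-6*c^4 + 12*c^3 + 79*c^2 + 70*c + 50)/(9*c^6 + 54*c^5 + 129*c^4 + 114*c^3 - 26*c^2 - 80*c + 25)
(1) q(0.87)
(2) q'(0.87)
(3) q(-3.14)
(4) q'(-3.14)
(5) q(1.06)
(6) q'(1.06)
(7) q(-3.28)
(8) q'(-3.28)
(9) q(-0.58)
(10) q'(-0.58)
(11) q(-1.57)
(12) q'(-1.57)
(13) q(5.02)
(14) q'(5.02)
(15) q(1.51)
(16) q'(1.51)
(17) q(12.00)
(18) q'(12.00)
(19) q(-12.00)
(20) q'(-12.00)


(1) = -0.49
(2) = 1.52
(3) = -0.61
(4) = -0.29
(5) = -0.28
(6) = 0.75
(7) = -0.57
(8) = -0.28
(9) = 0.44
(10) = 0.64
(11) = -0.44
(12) = 1.06
(13) = 0.06
(14) = 0.00
(15) = -0.09
(16) = 0.24
(17) = 0.04
(18) = -0.00
(19) = -0.08
(20) = -0.01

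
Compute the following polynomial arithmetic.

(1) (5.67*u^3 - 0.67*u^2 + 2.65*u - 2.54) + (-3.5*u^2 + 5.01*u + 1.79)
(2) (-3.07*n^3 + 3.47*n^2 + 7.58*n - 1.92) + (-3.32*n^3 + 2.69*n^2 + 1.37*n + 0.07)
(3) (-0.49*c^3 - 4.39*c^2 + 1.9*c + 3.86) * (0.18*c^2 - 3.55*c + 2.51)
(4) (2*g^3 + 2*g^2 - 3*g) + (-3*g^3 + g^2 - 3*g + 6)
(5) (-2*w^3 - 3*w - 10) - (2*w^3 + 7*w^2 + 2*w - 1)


(1) = 5.67*u^3 - 4.17*u^2 + 7.66*u - 0.75
(2) = -6.39*n^3 + 6.16*n^2 + 8.95*n - 1.85
(3) = -0.0882*c^5 + 0.9493*c^4 + 14.6966*c^3 - 17.0691*c^2 - 8.934*c + 9.6886
(4) = -g^3 + 3*g^2 - 6*g + 6
(5) = -4*w^3 - 7*w^2 - 5*w - 9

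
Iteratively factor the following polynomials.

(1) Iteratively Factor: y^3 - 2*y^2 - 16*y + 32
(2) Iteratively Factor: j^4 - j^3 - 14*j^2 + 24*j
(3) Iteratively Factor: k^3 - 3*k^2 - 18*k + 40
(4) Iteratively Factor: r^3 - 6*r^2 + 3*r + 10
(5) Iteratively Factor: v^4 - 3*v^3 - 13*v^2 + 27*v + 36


(1) = (y + 4)*(y^2 - 6*y + 8) = (y - 4)*(y + 4)*(y - 2)
(2) = (j + 4)*(j^3 - 5*j^2 + 6*j) = j*(j + 4)*(j^2 - 5*j + 6) = j*(j - 3)*(j + 4)*(j - 2)
(3) = (k - 2)*(k^2 - k - 20) = (k - 5)*(k - 2)*(k + 4)
(4) = (r - 5)*(r^2 - r - 2) = (r - 5)*(r + 1)*(r - 2)
(5) = (v + 1)*(v^3 - 4*v^2 - 9*v + 36) = (v + 1)*(v + 3)*(v^2 - 7*v + 12) = (v - 4)*(v + 1)*(v + 3)*(v - 3)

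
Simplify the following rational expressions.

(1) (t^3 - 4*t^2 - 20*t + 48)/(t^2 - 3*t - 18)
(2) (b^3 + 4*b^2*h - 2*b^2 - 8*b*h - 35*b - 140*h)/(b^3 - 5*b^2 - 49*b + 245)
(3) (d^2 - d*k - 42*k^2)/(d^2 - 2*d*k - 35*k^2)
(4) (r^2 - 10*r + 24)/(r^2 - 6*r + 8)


(1) = (t^2 + 2*t - 8)/(t + 3)
(2) = (b^2 + 4*b*h + 5*b + 20*h)/(b^2 + 2*b - 35)
(3) = (d + 6*k)/(d + 5*k)
(4) = (r - 6)/(r - 2)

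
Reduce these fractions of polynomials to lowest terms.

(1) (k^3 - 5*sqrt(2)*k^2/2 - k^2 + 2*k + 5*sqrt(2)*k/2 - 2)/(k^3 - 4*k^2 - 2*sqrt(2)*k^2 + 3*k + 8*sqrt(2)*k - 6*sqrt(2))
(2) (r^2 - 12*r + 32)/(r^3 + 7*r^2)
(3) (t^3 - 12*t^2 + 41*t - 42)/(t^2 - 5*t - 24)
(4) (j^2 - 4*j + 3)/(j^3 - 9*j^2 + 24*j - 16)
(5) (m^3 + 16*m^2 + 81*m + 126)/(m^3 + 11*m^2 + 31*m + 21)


(1) = (2*k - sqrt(2))/(2*k - 6)
(2) = (r^2 - 12*r + 32)/(r^3 + 7*r^2)
(3) = (t^3 - 12*t^2 + 41*t - 42)/(t^2 - 5*t - 24)
(4) = (j - 3)/(j^2 - 8*j + 16)
(5) = (m + 6)/(m + 1)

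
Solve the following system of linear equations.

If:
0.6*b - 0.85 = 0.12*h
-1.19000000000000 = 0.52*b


Then:
b = -2.29
h = -18.53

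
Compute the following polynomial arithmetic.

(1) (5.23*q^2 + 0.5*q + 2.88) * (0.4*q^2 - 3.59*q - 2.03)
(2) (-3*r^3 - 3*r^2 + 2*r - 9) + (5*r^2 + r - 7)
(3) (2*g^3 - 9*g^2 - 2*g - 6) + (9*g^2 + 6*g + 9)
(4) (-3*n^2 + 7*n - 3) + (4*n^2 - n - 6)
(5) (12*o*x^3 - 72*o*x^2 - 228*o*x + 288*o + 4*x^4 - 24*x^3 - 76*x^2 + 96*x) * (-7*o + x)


(1) = 2.092*q^4 - 18.5757*q^3 - 11.2599*q^2 - 11.3542*q - 5.8464
(2) = -3*r^3 + 2*r^2 + 3*r - 16
(3) = 2*g^3 + 4*g + 3
(4) = n^2 + 6*n - 9
(5) = -84*o^2*x^3 + 504*o^2*x^2 + 1596*o^2*x - 2016*o^2 - 16*o*x^4 + 96*o*x^3 + 304*o*x^2 - 384*o*x + 4*x^5 - 24*x^4 - 76*x^3 + 96*x^2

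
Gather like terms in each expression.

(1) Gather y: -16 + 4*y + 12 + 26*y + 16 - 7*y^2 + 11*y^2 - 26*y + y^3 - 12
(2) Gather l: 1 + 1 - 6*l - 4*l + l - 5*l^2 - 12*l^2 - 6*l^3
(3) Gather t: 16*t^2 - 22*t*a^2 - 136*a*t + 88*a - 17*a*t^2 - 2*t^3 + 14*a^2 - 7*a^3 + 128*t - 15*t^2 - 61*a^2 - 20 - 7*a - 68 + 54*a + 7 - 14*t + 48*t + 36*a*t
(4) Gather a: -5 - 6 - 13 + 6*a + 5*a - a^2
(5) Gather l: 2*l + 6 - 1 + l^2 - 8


(1) = y^3 + 4*y^2 + 4*y
(2) = -6*l^3 - 17*l^2 - 9*l + 2
(3) = -7*a^3 - 47*a^2 + 135*a - 2*t^3 + t^2*(1 - 17*a) + t*(-22*a^2 - 100*a + 162) - 81
(4) = -a^2 + 11*a - 24
(5) = l^2 + 2*l - 3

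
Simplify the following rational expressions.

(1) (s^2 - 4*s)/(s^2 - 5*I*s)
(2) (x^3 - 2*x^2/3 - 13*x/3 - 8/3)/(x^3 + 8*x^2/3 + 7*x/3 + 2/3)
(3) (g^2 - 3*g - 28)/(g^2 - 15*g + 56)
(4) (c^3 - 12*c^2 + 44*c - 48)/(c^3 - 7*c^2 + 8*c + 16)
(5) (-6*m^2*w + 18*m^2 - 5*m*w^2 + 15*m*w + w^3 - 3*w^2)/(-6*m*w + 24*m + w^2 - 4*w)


(1) = (s - 4)/(s - 5*I)
(2) = (3*x - 8)/(3*x + 2)
(3) = (g + 4)/(g - 8)
(4) = (c^2 - 8*c + 12)/(c^2 - 3*c - 4)
(5) = (m*w - 3*m + w^2 - 3*w)/(w - 4)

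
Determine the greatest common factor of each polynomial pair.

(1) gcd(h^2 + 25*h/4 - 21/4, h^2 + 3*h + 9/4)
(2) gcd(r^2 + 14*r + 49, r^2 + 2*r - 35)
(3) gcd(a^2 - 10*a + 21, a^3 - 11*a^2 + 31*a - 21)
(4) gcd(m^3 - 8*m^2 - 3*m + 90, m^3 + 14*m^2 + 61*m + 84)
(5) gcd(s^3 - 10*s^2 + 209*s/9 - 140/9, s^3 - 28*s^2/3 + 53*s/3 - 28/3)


(1) = 1
(2) = r + 7
(3) = a^2 - 10*a + 21
(4) = m + 3
(5) = gcd((s - 7)*(s - 5/3)*(s - 4/3), (s - 7)*(s - 4/3)*(s - 1)) = s^2 - 25*s/3 + 28/3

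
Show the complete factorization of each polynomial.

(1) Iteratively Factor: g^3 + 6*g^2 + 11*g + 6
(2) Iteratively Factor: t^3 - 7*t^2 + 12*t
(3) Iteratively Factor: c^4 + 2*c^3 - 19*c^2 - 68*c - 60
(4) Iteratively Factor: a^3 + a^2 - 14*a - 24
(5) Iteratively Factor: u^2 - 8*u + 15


(1) = (g + 2)*(g^2 + 4*g + 3) = (g + 1)*(g + 2)*(g + 3)
(2) = (t - 4)*(t^2 - 3*t) = (t - 4)*(t - 3)*(t)
(3) = (c + 2)*(c^3 - 19*c - 30) = (c - 5)*(c + 2)*(c^2 + 5*c + 6) = (c - 5)*(c + 2)^2*(c + 3)
(4) = (a + 2)*(a^2 - a - 12) = (a - 4)*(a + 2)*(a + 3)
(5) = (u - 5)*(u - 3)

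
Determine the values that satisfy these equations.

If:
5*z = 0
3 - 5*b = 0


Then:
b = 3/5
z = 0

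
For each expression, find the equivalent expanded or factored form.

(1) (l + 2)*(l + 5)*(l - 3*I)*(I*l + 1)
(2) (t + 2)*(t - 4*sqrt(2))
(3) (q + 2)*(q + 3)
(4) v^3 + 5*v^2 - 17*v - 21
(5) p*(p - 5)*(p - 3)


(1) = I*l^4 + 4*l^3 + 7*I*l^3 + 28*l^2 + 7*I*l^2 + 40*l - 21*I*l - 30*I
(2) = t^2 - 4*sqrt(2)*t + 2*t - 8*sqrt(2)
(3) = q^2 + 5*q + 6
(4) = (v - 3)*(v + 1)*(v + 7)
(5) = p^3 - 8*p^2 + 15*p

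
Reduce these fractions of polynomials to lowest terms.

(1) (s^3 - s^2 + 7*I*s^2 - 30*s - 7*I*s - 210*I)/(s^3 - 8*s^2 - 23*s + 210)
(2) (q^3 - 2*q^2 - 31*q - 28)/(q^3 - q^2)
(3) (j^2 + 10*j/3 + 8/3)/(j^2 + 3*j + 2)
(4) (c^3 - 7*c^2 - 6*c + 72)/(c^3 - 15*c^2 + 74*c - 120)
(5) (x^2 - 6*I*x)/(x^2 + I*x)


(1) = (s + 7*I)/(s - 7)
(2) = (q^3 - 2*q^2 - 31*q - 28)/(q^3 - q^2)
(3) = (3*j + 4)/(3*j + 3)
(4) = (c + 3)/(c - 5)
(5) = (x - 6*I)/(x + I)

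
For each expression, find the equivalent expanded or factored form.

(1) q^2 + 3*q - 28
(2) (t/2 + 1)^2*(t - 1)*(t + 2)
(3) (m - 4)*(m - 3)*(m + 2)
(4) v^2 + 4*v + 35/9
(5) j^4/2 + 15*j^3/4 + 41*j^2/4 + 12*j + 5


(1) = (q - 4)*(q + 7)
(2) = t^4/4 + 5*t^3/4 + 3*t^2/2 - t - 2
(3) = m^3 - 5*m^2 - 2*m + 24
(4) = (v + 5/3)*(v + 7/3)
(5) = (j/2 + 1)*(j + 1)*(j + 2)*(j + 5/2)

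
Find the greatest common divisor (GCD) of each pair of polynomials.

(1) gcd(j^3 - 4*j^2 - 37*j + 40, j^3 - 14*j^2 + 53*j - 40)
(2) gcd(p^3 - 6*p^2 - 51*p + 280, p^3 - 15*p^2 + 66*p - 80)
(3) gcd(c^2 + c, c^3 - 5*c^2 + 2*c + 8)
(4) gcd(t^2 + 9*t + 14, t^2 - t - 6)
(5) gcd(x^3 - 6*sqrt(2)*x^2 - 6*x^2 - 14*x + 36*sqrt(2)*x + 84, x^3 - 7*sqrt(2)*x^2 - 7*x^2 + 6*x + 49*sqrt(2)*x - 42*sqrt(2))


(1) = gcd((j - 8)*(j - 1)*(j + 5), (j - 8)*(j - 5)*(j - 1)) = j^2 - 9*j + 8
(2) = p^2 - 13*p + 40
(3) = gcd(c*(c + 1), (c - 4)*(c - 2)*(c + 1)) = c + 1
(4) = t + 2
(5) = gcd((x - 6)*(x - 7*sqrt(2))*(x + sqrt(2)), (x - 6)*(x - 1)*(x - 7*sqrt(2))) = x^2 + x*(-7*sqrt(2) - 6) + 42*sqrt(2)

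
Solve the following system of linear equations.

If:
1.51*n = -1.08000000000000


Then:
n = -0.72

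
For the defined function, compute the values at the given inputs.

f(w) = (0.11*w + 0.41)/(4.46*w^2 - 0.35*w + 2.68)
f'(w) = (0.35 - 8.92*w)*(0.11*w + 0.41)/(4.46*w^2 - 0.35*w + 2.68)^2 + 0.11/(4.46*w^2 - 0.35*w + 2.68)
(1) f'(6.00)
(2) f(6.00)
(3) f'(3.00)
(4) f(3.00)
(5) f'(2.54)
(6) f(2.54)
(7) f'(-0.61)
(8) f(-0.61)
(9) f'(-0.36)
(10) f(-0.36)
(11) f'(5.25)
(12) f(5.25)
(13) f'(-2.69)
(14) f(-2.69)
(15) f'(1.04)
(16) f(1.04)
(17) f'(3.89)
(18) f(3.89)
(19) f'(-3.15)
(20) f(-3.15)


(1) = -0.00
(2) = 0.01
(3) = -0.01
(4) = 0.02
(5) = -0.01
(6) = 0.02
(7) = 0.12
(8) = 0.08
(9) = 0.15
(10) = 0.11
(11) = -0.00
(12) = 0.01
(13) = 0.01
(14) = 0.00
(15) = -0.08
(16) = 0.07
(17) = -0.00
(18) = 0.01
(19) = 0.00
(20) = 0.00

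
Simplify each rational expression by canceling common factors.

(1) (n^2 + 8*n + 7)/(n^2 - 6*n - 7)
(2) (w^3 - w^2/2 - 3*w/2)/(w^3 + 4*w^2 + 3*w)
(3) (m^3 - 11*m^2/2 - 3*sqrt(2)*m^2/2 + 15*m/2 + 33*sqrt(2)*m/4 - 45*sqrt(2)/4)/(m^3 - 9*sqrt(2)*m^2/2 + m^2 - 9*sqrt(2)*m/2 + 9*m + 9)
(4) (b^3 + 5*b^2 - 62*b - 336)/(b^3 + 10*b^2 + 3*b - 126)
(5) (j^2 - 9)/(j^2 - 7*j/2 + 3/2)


(1) = (n + 7)/(n - 7)
(2) = (2*w - 3)/(2*w + 6)
(3) = (8*m^2 - 44*m + 60)/(8*m^2 + m*(8 - 24*sqrt(2)) - 24*sqrt(2))
(4) = (b - 8)/(b - 3)
(5) = (2*j + 6)/(2*j - 1)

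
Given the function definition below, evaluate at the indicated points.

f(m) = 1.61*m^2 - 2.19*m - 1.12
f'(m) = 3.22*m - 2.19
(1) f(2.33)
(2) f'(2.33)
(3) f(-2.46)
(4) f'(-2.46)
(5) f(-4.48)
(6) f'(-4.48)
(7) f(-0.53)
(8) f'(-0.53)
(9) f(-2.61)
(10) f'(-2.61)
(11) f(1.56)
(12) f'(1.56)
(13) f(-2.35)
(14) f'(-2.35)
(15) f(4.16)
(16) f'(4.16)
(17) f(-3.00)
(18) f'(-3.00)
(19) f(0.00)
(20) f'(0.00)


(1) = 2.52
(2) = 5.31
(3) = 14.01
(4) = -10.11
(5) = 41.00
(6) = -16.62
(7) = 0.49
(8) = -3.90
(9) = 15.56
(10) = -10.59
(11) = -0.62
(12) = 2.83
(13) = 12.92
(14) = -9.76
(15) = 17.63
(16) = 11.21
(17) = 19.94
(18) = -11.85
(19) = -1.12
(20) = -2.19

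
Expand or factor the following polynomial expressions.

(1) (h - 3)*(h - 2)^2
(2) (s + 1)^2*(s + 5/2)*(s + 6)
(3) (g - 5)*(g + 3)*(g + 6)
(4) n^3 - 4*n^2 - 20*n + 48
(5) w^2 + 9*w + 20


(1) = h^3 - 7*h^2 + 16*h - 12
(2) = s^4 + 21*s^3/2 + 33*s^2 + 77*s/2 + 15
(3) = g^3 + 4*g^2 - 27*g - 90
(4) = (n - 6)*(n - 2)*(n + 4)
(5) = (w + 4)*(w + 5)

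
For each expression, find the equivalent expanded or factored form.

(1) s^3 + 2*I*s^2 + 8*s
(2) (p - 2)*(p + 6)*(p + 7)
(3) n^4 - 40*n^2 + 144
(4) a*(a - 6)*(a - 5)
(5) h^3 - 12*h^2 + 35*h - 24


(1) = s*(s - 2*I)*(s + 4*I)
(2) = p^3 + 11*p^2 + 16*p - 84
(3) = (n - 6)*(n - 2)*(n + 2)*(n + 6)
(4) = a^3 - 11*a^2 + 30*a
(5) = (h - 8)*(h - 3)*(h - 1)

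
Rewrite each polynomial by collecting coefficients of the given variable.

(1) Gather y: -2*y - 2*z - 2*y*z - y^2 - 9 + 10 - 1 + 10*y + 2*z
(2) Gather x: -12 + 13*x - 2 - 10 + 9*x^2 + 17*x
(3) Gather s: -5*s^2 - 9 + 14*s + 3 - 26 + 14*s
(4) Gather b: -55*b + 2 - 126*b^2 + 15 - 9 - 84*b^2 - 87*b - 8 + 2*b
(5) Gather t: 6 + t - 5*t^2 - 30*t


(1) = -y^2 + y*(8 - 2*z)
(2) = 9*x^2 + 30*x - 24
(3) = -5*s^2 + 28*s - 32
(4) = -210*b^2 - 140*b
(5) = -5*t^2 - 29*t + 6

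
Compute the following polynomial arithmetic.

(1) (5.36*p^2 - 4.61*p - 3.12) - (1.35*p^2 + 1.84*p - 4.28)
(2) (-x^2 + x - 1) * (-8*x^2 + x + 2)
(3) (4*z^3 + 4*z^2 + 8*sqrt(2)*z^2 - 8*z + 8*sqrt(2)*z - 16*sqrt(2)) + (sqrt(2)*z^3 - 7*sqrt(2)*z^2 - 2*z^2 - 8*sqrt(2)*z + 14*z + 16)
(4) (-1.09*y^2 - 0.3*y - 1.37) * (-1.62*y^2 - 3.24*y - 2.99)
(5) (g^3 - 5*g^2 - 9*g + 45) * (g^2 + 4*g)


(1) = 4.01*p^2 - 6.45*p + 1.16
(2) = 8*x^4 - 9*x^3 + 7*x^2 + x - 2
(3) = sqrt(2)*z^3 + 4*z^3 + sqrt(2)*z^2 + 2*z^2 + 6*z - 16*sqrt(2) + 16
(4) = 1.7658*y^4 + 4.0176*y^3 + 6.4505*y^2 + 5.3358*y + 4.0963
(5) = g^5 - g^4 - 29*g^3 + 9*g^2 + 180*g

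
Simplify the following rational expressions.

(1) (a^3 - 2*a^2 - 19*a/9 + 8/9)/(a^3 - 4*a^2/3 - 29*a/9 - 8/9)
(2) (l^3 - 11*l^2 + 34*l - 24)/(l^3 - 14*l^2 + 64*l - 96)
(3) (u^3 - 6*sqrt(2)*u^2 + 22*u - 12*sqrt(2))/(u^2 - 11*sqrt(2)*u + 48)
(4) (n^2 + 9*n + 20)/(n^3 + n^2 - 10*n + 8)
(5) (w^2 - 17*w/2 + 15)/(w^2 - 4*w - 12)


(1) = (3*a - 1)/(3*a + 1)
(2) = (l - 1)/(l - 4)
(3) = (u^2 - 3*sqrt(2)*u + 4)/(u - 8*sqrt(2))
(4) = (n + 5)/(n^2 - 3*n + 2)
(5) = (2*w - 5)/(2*w + 4)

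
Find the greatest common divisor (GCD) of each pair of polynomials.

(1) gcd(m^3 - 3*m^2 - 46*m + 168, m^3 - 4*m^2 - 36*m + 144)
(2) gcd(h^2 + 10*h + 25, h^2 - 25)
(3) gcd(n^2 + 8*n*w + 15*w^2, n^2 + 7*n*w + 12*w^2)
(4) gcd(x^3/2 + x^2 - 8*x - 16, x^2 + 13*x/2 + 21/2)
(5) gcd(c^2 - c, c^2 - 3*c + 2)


(1) = gcd((m - 6)*(m - 4)*(m + 7), (m - 6)*(m - 4)*(m + 6)) = m^2 - 10*m + 24
(2) = h + 5
(3) = n + 3*w
(4) = gcd((x/2 + 1)*(x - 4)*(x + 4), (x + 3)*(x + 7/2)) = 1
(5) = gcd(c*(c - 1), (c - 2)*(c - 1)) = c - 1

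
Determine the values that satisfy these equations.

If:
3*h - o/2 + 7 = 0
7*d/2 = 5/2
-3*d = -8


Then:
No Solution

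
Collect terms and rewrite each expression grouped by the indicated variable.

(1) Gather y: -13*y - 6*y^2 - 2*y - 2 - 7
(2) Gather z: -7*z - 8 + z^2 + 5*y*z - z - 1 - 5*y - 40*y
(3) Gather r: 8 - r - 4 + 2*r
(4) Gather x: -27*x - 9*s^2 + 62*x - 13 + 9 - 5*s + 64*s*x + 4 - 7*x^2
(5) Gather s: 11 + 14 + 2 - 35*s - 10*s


(1) = -6*y^2 - 15*y - 9
(2) = -45*y + z^2 + z*(5*y - 8) - 9
(3) = r + 4
(4) = -9*s^2 - 5*s - 7*x^2 + x*(64*s + 35)
(5) = 27 - 45*s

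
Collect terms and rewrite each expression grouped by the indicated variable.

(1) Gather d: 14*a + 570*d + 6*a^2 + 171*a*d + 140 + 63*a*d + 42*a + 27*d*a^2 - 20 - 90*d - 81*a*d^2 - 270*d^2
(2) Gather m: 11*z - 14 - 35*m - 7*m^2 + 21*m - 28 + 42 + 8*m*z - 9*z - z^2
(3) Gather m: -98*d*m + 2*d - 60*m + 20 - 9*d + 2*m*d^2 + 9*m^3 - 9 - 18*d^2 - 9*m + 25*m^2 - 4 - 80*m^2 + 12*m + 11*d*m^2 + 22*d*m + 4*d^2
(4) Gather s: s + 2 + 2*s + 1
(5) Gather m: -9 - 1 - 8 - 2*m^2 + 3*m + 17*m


(1) = 6*a^2 + 56*a + d^2*(-81*a - 270) + d*(27*a^2 + 234*a + 480) + 120
(2) = -7*m^2 + m*(8*z - 14) - z^2 + 2*z
(3) = -14*d^2 - 7*d + 9*m^3 + m^2*(11*d - 55) + m*(2*d^2 - 76*d - 57) + 7
(4) = 3*s + 3
(5) = -2*m^2 + 20*m - 18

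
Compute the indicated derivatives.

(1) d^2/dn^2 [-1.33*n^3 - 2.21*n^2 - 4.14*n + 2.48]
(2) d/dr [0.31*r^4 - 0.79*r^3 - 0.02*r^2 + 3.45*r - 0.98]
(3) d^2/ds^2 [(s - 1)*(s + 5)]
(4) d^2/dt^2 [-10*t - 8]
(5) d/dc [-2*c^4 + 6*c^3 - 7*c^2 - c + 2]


(1) = -7.98*n - 4.42
(2) = 1.24*r^3 - 2.37*r^2 - 0.04*r + 3.45
(3) = 2
(4) = 0
(5) = -8*c^3 + 18*c^2 - 14*c - 1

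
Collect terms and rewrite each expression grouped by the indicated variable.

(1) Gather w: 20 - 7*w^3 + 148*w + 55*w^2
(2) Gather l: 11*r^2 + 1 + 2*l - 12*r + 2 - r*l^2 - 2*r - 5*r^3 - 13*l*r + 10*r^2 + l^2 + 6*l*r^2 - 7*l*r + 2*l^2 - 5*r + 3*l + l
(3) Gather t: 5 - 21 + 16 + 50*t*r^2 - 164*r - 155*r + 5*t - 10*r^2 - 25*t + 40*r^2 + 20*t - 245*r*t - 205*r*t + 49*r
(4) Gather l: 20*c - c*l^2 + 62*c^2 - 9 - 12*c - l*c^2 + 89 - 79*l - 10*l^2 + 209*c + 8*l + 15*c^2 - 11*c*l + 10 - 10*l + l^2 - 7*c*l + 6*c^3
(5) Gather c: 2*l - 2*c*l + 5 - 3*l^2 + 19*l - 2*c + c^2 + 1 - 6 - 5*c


(1) = -7*w^3 + 55*w^2 + 148*w + 20
(2) = l^2*(3 - r) + l*(6*r^2 - 20*r + 6) - 5*r^3 + 21*r^2 - 19*r + 3
(3) = 30*r^2 - 270*r + t*(50*r^2 - 450*r)
(4) = 6*c^3 + 77*c^2 + 217*c + l^2*(-c - 9) + l*(-c^2 - 18*c - 81) + 90
(5) = c^2 + c*(-2*l - 7) - 3*l^2 + 21*l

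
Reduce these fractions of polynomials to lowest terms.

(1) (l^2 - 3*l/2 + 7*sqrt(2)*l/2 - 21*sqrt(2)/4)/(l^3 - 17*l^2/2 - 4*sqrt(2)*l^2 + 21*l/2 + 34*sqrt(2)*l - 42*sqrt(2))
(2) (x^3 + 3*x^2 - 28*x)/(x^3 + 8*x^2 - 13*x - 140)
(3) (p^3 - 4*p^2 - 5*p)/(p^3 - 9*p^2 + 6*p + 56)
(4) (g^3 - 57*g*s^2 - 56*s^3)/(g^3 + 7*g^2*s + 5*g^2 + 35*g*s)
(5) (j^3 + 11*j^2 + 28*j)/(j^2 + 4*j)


(1) = (8*l + 28*sqrt(2))/(8*l^2 + l*(-56 - 32*sqrt(2)) + 224*sqrt(2))
(2) = x/(x + 5)
(3) = (p^3 - 4*p^2 - 5*p)/(p^3 - 9*p^2 + 6*p + 56)
(4) = (g^2 - 7*g*s - 8*s^2)/(g^2 + 5*g)
(5) = j + 7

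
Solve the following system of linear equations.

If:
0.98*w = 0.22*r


Then:
r = 4.45454545454545*w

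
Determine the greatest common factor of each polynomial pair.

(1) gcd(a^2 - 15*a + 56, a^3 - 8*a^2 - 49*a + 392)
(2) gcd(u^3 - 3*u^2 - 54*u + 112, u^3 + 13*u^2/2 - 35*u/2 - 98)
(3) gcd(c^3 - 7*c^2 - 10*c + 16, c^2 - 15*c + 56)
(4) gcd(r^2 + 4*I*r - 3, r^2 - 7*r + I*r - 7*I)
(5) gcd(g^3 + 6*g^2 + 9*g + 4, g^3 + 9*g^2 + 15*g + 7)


(1) = a^2 - 15*a + 56
(2) = gcd((u - 8)*(u - 2)*(u + 7), (u - 4)*(u + 7/2)*(u + 7)) = u + 7
(3) = gcd((c - 8)*(c - 1)*(c + 2), (c - 8)*(c - 7)) = c - 8
(4) = gcd((r + I)*(r + 3*I), (r - 7)*(r + I)) = r + I
(5) = g^2 + 2*g + 1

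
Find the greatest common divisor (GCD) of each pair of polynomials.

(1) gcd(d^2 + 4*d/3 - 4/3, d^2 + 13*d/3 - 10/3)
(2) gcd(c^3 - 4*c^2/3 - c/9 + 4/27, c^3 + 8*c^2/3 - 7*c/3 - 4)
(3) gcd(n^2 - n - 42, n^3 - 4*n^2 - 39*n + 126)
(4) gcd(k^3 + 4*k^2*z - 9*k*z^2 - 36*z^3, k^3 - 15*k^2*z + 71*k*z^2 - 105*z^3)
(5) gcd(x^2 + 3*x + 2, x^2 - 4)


(1) = gcd((d - 2/3)*(d + 2), (d - 2/3)*(d + 5)) = d - 2/3
(2) = gcd((c - 4/3)*(c - 1/3)*(c + 1/3), (c - 4/3)*(c + 1)*(c + 3)) = c - 4/3
(3) = n^2 - n - 42
(4) = -k + 3*z
(5) = x + 2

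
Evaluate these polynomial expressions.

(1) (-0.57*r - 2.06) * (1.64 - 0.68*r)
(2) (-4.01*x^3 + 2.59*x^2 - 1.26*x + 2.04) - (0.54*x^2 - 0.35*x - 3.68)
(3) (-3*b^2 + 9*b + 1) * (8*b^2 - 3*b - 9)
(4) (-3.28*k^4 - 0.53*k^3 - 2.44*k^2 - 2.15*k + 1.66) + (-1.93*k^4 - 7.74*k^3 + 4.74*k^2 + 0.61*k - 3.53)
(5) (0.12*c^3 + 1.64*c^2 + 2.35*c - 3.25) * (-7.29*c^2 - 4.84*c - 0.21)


(1) = 0.3876*r^2 + 0.466*r - 3.3784
(2) = -4.01*x^3 + 2.05*x^2 - 0.91*x + 5.72
(3) = -24*b^4 + 81*b^3 + 8*b^2 - 84*b - 9
(4) = -5.21*k^4 - 8.27*k^3 + 2.3*k^2 - 1.54*k - 1.87
(5) = -0.8748*c^5 - 12.5364*c^4 - 25.0943*c^3 + 11.9741*c^2 + 15.2365*c + 0.6825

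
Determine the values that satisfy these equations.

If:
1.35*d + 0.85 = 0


Then:
d = -0.63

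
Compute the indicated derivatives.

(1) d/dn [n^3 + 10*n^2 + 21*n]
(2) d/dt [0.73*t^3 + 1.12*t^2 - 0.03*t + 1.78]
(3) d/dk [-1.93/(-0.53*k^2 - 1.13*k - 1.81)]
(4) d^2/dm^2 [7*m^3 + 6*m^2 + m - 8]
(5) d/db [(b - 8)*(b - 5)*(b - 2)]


(1) = 3*n^2 + 20*n + 21
(2) = 2.19*t^2 + 2.24*t - 0.03
(3) = (-2.0458*k - 2.1809)/(0.53*k^2 + 1.13*k + 1.81)^2
(4) = 42*m + 12
(5) = 3*b^2 - 30*b + 66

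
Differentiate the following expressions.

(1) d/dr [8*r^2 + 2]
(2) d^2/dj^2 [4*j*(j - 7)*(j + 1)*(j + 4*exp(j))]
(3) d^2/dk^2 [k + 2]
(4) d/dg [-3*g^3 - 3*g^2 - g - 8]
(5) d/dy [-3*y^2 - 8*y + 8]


(1) = 16*r
(2) = 16*j^3*exp(j) + 48*j^2 - 400*j*exp(j) - 144*j - 416*exp(j) - 56
(3) = 0
(4) = -9*g^2 - 6*g - 1
(5) = -6*y - 8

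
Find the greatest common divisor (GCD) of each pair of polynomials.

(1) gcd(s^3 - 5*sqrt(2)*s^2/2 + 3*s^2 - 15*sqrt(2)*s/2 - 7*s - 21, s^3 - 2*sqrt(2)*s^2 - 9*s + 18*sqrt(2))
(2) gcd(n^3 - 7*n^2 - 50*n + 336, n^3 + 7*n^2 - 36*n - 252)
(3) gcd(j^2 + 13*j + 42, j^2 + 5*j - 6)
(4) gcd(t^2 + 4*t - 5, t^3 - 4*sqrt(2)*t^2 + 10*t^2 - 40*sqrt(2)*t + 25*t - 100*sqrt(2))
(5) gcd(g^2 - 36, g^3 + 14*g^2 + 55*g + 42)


(1) = s + 3
(2) = gcd((n - 8)*(n - 6)*(n + 7), (n - 6)*(n + 6)*(n + 7)) = n^2 + n - 42
(3) = gcd((j + 6)*(j + 7), (j - 1)*(j + 6)) = j + 6
(4) = gcd((t - 1)*(t + 5), (t + 5)^2*(t - 4*sqrt(2))) = t + 5
(5) = g + 6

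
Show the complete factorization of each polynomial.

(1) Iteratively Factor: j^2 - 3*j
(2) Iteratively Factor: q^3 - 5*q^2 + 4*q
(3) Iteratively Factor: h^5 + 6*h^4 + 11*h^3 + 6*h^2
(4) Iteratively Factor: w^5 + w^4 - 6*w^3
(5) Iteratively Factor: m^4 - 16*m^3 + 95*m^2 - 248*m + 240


(1) = (j - 3)*(j)
(2) = (q)*(q^2 - 5*q + 4) = q*(q - 1)*(q - 4)
(3) = (h)*(h^4 + 6*h^3 + 11*h^2 + 6*h) = h*(h + 2)*(h^3 + 4*h^2 + 3*h) = h*(h + 2)*(h + 3)*(h^2 + h) = h*(h + 1)*(h + 2)*(h + 3)*(h)
(4) = (w)*(w^4 + w^3 - 6*w^2) = w*(w + 3)*(w^3 - 2*w^2) = w^2*(w + 3)*(w^2 - 2*w) = w^3*(w + 3)*(w - 2)
(5) = (m - 4)*(m^3 - 12*m^2 + 47*m - 60) = (m - 5)*(m - 4)*(m^2 - 7*m + 12) = (m - 5)*(m - 4)*(m - 3)*(m - 4)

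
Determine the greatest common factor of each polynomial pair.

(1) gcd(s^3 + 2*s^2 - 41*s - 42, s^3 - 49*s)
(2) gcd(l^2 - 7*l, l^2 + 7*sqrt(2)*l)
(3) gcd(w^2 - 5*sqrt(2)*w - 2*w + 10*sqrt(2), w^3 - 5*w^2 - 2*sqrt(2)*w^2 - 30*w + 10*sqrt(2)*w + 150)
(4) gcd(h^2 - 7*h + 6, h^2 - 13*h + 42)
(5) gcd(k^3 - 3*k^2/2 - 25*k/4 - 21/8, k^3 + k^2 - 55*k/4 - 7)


(1) = s + 7
(2) = gcd(l*(l - 7), l*(l + 7*sqrt(2))) = l
(3) = w - 5*sqrt(2)
(4) = h - 6
(5) = k^2 - 3*k - 7/4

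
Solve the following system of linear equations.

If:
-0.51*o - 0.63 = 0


Then:
o = -1.24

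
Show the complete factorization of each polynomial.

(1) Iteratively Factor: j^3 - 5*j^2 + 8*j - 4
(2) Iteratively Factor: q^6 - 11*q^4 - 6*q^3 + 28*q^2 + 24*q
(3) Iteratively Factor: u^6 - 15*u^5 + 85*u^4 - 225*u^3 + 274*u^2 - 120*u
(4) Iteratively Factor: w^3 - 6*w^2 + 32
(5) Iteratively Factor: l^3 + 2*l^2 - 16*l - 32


(1) = (j - 2)*(j^2 - 3*j + 2) = (j - 2)*(j - 1)*(j - 2)
(2) = (q + 2)*(q^5 - 2*q^4 - 7*q^3 + 8*q^2 + 12*q) = (q - 3)*(q + 2)*(q^4 + q^3 - 4*q^2 - 4*q) = (q - 3)*(q + 1)*(q + 2)*(q^3 - 4*q) = (q - 3)*(q + 1)*(q + 2)^2*(q^2 - 2*q) = q*(q - 3)*(q + 1)*(q + 2)^2*(q - 2)
(3) = (u - 5)*(u^5 - 10*u^4 + 35*u^3 - 50*u^2 + 24*u) = (u - 5)*(u - 4)*(u^4 - 6*u^3 + 11*u^2 - 6*u) = (u - 5)*(u - 4)*(u - 3)*(u^3 - 3*u^2 + 2*u) = (u - 5)*(u - 4)*(u - 3)*(u - 2)*(u^2 - u) = u*(u - 5)*(u - 4)*(u - 3)*(u - 2)*(u - 1)
(4) = (w - 4)*(w^2 - 2*w - 8) = (w - 4)*(w + 2)*(w - 4)
(5) = (l - 4)*(l^2 + 6*l + 8) = (l - 4)*(l + 4)*(l + 2)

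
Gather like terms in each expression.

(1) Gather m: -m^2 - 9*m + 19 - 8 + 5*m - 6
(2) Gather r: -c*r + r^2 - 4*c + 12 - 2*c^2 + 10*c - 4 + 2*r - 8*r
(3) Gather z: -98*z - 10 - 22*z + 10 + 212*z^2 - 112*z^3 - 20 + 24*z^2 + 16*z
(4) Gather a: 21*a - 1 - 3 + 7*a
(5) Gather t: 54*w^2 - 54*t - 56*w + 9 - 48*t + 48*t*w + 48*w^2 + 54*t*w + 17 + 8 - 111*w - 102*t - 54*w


(1) = -m^2 - 4*m + 5
(2) = -2*c^2 + 6*c + r^2 + r*(-c - 6) + 8
(3) = -112*z^3 + 236*z^2 - 104*z - 20
(4) = 28*a - 4
(5) = t*(102*w - 204) + 102*w^2 - 221*w + 34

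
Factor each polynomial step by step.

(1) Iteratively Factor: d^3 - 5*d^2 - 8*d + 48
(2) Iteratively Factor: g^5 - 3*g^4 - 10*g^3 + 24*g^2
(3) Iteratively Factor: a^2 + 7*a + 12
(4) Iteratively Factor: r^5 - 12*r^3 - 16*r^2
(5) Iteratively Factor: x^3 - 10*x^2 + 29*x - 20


(1) = (d + 3)*(d^2 - 8*d + 16) = (d - 4)*(d + 3)*(d - 4)
(2) = (g - 2)*(g^4 - g^3 - 12*g^2) = (g - 2)*(g + 3)*(g^3 - 4*g^2) = (g - 4)*(g - 2)*(g + 3)*(g^2) = g*(g - 4)*(g - 2)*(g + 3)*(g)
(3) = (a + 3)*(a + 4)
(4) = (r - 4)*(r^4 + 4*r^3 + 4*r^2) = r*(r - 4)*(r^3 + 4*r^2 + 4*r) = r*(r - 4)*(r + 2)*(r^2 + 2*r) = r*(r - 4)*(r + 2)^2*(r)
(5) = (x - 4)*(x^2 - 6*x + 5) = (x - 5)*(x - 4)*(x - 1)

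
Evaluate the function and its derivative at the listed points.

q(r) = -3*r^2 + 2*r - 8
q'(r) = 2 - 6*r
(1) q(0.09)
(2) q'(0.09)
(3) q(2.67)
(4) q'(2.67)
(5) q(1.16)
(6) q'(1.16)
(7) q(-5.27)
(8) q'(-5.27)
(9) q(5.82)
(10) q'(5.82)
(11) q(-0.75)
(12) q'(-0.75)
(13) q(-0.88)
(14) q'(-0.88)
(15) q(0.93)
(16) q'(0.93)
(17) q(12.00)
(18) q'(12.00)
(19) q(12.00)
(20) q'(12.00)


(1) = -7.84
(2) = 1.46
(3) = -24.05
(4) = -14.02
(5) = -9.72
(6) = -4.96
(7) = -101.86
(8) = 33.62
(9) = -97.98
(10) = -32.92
(11) = -11.19
(12) = 6.50
(13) = -12.08
(14) = 7.28
(15) = -8.73
(16) = -3.58
(17) = -416.00
(18) = -70.00
(19) = -416.00
(20) = -70.00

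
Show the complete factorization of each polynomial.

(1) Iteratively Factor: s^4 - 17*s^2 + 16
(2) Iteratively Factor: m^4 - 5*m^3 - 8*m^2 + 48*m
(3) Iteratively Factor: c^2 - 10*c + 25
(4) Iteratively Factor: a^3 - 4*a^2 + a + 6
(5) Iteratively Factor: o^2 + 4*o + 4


(1) = (s + 1)*(s^3 - s^2 - 16*s + 16) = (s - 1)*(s + 1)*(s^2 - 16) = (s - 1)*(s + 1)*(s + 4)*(s - 4)
(2) = (m - 4)*(m^3 - m^2 - 12*m) = (m - 4)^2*(m^2 + 3*m) = m*(m - 4)^2*(m + 3)
(3) = (c - 5)*(c - 5)
(4) = (a - 2)*(a^2 - 2*a - 3) = (a - 3)*(a - 2)*(a + 1)
(5) = (o + 2)*(o + 2)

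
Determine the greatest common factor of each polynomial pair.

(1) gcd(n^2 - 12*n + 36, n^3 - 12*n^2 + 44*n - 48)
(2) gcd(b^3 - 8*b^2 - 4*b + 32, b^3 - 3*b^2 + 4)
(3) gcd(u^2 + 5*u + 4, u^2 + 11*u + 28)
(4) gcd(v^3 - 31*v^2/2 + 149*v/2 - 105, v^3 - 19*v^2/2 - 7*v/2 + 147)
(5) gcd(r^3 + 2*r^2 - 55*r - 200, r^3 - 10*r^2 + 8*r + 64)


(1) = gcd((n - 6)^2, (n - 6)*(n - 4)*(n - 2)) = n - 6
(2) = b - 2
(3) = u + 4
(4) = gcd((v - 7)*(v - 6)*(v - 5/2), (v - 7)*(v - 6)*(v + 7/2)) = v^2 - 13*v + 42
(5) = r - 8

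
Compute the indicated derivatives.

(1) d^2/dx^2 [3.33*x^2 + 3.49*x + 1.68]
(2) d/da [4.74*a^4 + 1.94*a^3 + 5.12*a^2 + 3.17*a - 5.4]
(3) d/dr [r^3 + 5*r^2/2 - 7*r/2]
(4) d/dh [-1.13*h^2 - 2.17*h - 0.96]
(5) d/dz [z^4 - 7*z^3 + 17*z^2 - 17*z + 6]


(1) = 6.66000000000000
(2) = 18.96*a^3 + 5.82*a^2 + 10.24*a + 3.17
(3) = 3*r^2 + 5*r - 7/2
(4) = -2.26*h - 2.17
(5) = 4*z^3 - 21*z^2 + 34*z - 17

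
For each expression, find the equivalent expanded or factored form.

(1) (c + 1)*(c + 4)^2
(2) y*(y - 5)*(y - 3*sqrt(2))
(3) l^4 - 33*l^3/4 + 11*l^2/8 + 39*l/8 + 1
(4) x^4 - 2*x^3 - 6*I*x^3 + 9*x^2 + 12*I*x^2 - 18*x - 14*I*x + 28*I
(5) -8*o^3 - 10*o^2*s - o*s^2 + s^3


(1) = c^3 + 9*c^2 + 24*c + 16
(2) = y^3 - 5*y^2 - 3*sqrt(2)*y^2 + 15*sqrt(2)*y
(3) = (l - 8)*(l - 1)*(l + 1/4)*(l + 1/2)
(4) = (x - 2)*(x - 7*I)*(x - I)*(x + 2*I)
(5) = (-4*o + s)*(o + s)*(2*o + s)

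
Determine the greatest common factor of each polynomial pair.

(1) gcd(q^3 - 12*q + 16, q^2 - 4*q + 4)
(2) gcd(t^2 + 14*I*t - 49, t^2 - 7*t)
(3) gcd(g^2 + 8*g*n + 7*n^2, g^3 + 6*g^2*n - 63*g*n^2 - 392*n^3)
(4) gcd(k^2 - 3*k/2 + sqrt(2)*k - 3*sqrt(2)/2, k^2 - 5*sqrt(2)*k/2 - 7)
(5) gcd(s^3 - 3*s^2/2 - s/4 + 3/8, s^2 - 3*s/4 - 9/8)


(1) = gcd((q - 2)^2*(q + 4), (q - 2)^2) = q^2 - 4*q + 4
(2) = 1
(3) = gcd((g + n)*(g + 7*n), (g - 8*n)*(g + 7*n)^2) = g + 7*n
(4) = k + sqrt(2)
(5) = s - 3/2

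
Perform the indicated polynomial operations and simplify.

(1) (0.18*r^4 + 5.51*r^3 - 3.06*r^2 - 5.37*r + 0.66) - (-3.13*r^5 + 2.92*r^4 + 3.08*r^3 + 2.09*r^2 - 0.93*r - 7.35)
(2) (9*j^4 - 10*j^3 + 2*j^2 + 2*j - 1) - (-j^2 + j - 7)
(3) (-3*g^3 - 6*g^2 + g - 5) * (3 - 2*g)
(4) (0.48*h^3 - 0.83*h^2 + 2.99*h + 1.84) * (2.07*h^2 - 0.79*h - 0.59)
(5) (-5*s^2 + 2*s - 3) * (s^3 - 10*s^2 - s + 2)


(1) = 3.13*r^5 - 2.74*r^4 + 2.43*r^3 - 5.15*r^2 - 4.44*r + 8.01
(2) = 9*j^4 - 10*j^3 + 3*j^2 + j + 6
(3) = 6*g^4 + 3*g^3 - 20*g^2 + 13*g - 15
(4) = 0.9936*h^5 - 2.0973*h^4 + 6.5618*h^3 + 1.9364*h^2 - 3.2177*h - 1.0856
(5) = -5*s^5 + 52*s^4 - 18*s^3 + 18*s^2 + 7*s - 6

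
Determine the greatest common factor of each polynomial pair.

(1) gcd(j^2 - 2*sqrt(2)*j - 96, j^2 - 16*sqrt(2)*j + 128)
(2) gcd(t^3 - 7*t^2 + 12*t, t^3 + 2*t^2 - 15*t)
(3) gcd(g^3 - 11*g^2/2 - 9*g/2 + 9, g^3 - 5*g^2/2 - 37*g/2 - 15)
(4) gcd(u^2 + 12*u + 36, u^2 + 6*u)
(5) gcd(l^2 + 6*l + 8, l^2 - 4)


(1) = j - 8*sqrt(2)
(2) = t^2 - 3*t
(3) = gcd((g - 6)*(g - 1)*(g + 3/2), (g - 6)*(g + 1)*(g + 5/2)) = g - 6
(4) = u + 6
(5) = l + 2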